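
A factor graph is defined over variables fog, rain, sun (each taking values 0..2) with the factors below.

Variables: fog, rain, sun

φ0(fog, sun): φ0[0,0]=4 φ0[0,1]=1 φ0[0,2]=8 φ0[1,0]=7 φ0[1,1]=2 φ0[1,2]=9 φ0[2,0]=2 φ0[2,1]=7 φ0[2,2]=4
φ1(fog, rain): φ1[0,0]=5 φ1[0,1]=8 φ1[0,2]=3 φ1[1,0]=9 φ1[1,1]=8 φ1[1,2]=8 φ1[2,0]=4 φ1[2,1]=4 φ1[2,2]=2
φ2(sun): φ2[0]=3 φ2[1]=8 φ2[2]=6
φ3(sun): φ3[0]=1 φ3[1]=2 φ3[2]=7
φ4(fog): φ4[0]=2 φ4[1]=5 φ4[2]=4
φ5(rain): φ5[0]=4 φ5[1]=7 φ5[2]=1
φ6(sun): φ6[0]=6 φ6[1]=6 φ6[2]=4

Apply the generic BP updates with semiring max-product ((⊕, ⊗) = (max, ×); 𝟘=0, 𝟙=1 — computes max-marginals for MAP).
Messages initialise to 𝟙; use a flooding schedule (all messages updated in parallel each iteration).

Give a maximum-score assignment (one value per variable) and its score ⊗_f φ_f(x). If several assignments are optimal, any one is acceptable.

assignment: (fog=1, rain=1, sun=2); score = 423360

init: all messages = 𝟙 over 3 values
r1 m[φ0→fog] = [8, 9, 7]
r1 m[φ0→sun] = [7, 7, 9]
r1 m[φ1→fog] = [8, 9, 4]
r1 m[φ1→rain] = [9, 8, 8]
r1 m[φ2→sun] = [3, 8, 6]
r1 m[φ3→sun] = [1, 2, 7]
r1 m[φ4→fog] = [2, 5, 4]
r1 m[φ5→rain] = [4, 7, 1]
r1 m[φ6→sun] = [6, 6, 4]
r1 m[fog→φ0] = [1, 1, 1]
r1 m[fog→φ1] = [1, 1, 1]
r1 m[fog→φ4] = [1, 1, 1]
r1 m[rain→φ1] = [1, 1, 1]
r1 m[rain→φ5] = [1, 1, 1]
r1 m[sun→φ0] = [1, 1, 1]
r1 m[sun→φ2] = [1, 1, 1]
r1 m[sun→φ3] = [1, 1, 1]
r1 m[sun→φ6] = [1, 1, 1]
r2 m[φ0→fog] = [8, 9, 7]
r2 m[φ0→sun] = [7, 7, 9]
r2 m[φ1→fog] = [8, 9, 4]
r2 m[φ1→rain] = [9, 8, 8]
r2 m[φ2→sun] = [3, 8, 6]
r2 m[φ3→sun] = [1, 2, 7]
r2 m[φ4→fog] = [2, 5, 4]
r2 m[φ5→rain] = [4, 7, 1]
r2 m[φ6→sun] = [6, 6, 4]
r2 m[fog→φ0] = [16, 45, 16]
r2 m[fog→φ1] = [16, 45, 28]
r2 m[fog→φ4] = [64, 81, 28]
r2 m[rain→φ1] = [4, 7, 1]
r2 m[rain→φ5] = [9, 8, 8]
r2 m[sun→φ0] = [18, 96, 168]
r2 m[sun→φ2] = [42, 84, 252]
r2 m[sun→φ3] = [126, 336, 216]
r2 m[sun→φ6] = [21, 112, 378]
r3 m[φ0→fog] = [1344, 1512, 672]
r3 m[φ0→sun] = [315, 112, 405]
r3 m[φ1→fog] = [56, 56, 28]
r3 m[φ1→rain] = [405, 360, 360]
r3 m[φ2→sun] = [3, 8, 6]
r3 m[φ3→sun] = [1, 2, 7]
r3 m[φ4→fog] = [2, 5, 4]
r3 m[φ5→rain] = [4, 7, 1]
r3 m[φ6→sun] = [6, 6, 4]
r3 m[fog→φ0] = [16, 45, 16]
r3 m[fog→φ1] = [16, 45, 28]
r3 m[fog→φ4] = [64, 81, 28]
r3 m[rain→φ1] = [4, 7, 1]
r3 m[rain→φ5] = [9, 8, 8]
r3 m[sun→φ0] = [18, 96, 168]
r3 m[sun→φ2] = [42, 84, 252]
r3 m[sun→φ3] = [126, 336, 216]
r3 m[sun→φ6] = [21, 112, 378]
r4 m[φ0→fog] = [1344, 1512, 672]
r4 m[φ0→sun] = [315, 112, 405]
r4 m[φ1→fog] = [56, 56, 28]
r4 m[φ1→rain] = [405, 360, 360]
r4 m[φ2→sun] = [3, 8, 6]
r4 m[φ3→sun] = [1, 2, 7]
r4 m[φ4→fog] = [2, 5, 4]
r4 m[φ5→rain] = [4, 7, 1]
r4 m[φ6→sun] = [6, 6, 4]
r4 m[fog→φ0] = [112, 280, 112]
r4 m[fog→φ1] = [2688, 7560, 2688]
r4 m[fog→φ4] = [75264, 84672, 18816]
r4 m[rain→φ1] = [4, 7, 1]
r4 m[rain→φ5] = [405, 360, 360]
r4 m[sun→φ0] = [18, 96, 168]
r4 m[sun→φ2] = [1890, 1344, 11340]
r4 m[sun→φ3] = [5670, 5376, 9720]
r4 m[sun→φ6] = [945, 1792, 17010]
r5 m[φ0→fog] = [1344, 1512, 672]
r5 m[φ0→sun] = [1960, 784, 2520]
r5 m[φ1→fog] = [56, 56, 28]
r5 m[φ1→rain] = [68040, 60480, 60480]
r5 m[φ2→sun] = [3, 8, 6]
r5 m[φ3→sun] = [1, 2, 7]
r5 m[φ4→fog] = [2, 5, 4]
r5 m[φ5→rain] = [4, 7, 1]
r5 m[φ6→sun] = [6, 6, 4]
r5 m[fog→φ0] = [112, 280, 112]
r5 m[fog→φ1] = [2688, 7560, 2688]
r5 m[fog→φ4] = [75264, 84672, 18816]
r5 m[rain→φ1] = [4, 7, 1]
r5 m[rain→φ5] = [405, 360, 360]
r5 m[sun→φ0] = [18, 96, 168]
r5 m[sun→φ2] = [1890, 1344, 11340]
r5 m[sun→φ3] = [5670, 5376, 9720]
r5 m[sun→φ6] = [945, 1792, 17010]
r6 m[φ0→fog] = [1344, 1512, 672]
r6 m[φ0→sun] = [1960, 784, 2520]
r6 m[φ1→fog] = [56, 56, 28]
r6 m[φ1→rain] = [68040, 60480, 60480]
r6 m[φ2→sun] = [3, 8, 6]
r6 m[φ3→sun] = [1, 2, 7]
r6 m[φ4→fog] = [2, 5, 4]
r6 m[φ5→rain] = [4, 7, 1]
r6 m[φ6→sun] = [6, 6, 4]
r6 m[fog→φ0] = [112, 280, 112]
r6 m[fog→φ1] = [2688, 7560, 2688]
r6 m[fog→φ4] = [75264, 84672, 18816]
r6 m[rain→φ1] = [4, 7, 1]
r6 m[rain→φ5] = [68040, 60480, 60480]
r6 m[sun→φ0] = [18, 96, 168]
r6 m[sun→φ2] = [11760, 9408, 70560]
r6 m[sun→φ3] = [35280, 37632, 60480]
r6 m[sun→φ6] = [5880, 12544, 105840]
r7 m[φ0→fog] = [1344, 1512, 672]
r7 m[φ0→sun] = [1960, 784, 2520]
r7 m[φ1→fog] = [56, 56, 28]
r7 m[φ1→rain] = [68040, 60480, 60480]
r7 m[φ2→sun] = [3, 8, 6]
r7 m[φ3→sun] = [1, 2, 7]
r7 m[φ4→fog] = [2, 5, 4]
r7 m[φ5→rain] = [4, 7, 1]
r7 m[φ6→sun] = [6, 6, 4]
r7 m[fog→φ0] = [112, 280, 112]
r7 m[fog→φ1] = [2688, 7560, 2688]
r7 m[fog→φ4] = [75264, 84672, 18816]
r7 m[rain→φ1] = [4, 7, 1]
r7 m[rain→φ5] = [68040, 60480, 60480]
r7 m[sun→φ0] = [18, 96, 168]
r7 m[sun→φ2] = [11760, 9408, 70560]
r7 m[sun→φ3] = [35280, 37632, 60480]
r7 m[sun→φ6] = [5880, 12544, 105840]
fixed point reached at round 7
traceback from fog: (fog=1, rain=1, sun=2), score=423360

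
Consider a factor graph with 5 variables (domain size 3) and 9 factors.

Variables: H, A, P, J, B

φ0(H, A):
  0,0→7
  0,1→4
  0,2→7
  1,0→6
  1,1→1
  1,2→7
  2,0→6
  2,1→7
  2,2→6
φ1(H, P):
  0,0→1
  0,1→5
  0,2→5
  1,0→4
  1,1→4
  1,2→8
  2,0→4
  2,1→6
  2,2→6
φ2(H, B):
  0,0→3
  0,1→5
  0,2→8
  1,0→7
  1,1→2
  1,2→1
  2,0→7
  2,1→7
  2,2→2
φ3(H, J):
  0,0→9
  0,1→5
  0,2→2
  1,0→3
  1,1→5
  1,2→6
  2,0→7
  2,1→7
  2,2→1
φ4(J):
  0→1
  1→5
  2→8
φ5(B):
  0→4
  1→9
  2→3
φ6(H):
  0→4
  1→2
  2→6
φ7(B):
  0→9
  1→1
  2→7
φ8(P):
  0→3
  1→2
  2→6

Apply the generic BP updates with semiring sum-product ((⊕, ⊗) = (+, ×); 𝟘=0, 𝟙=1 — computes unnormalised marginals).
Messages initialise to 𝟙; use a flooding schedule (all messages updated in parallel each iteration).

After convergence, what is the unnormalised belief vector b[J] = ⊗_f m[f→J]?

init: all messages = 𝟙 over 3 values
r1 m[φ0→H] = [18, 14, 19]
r1 m[φ0→A] = [19, 12, 20]
r1 m[φ1→H] = [11, 16, 16]
r1 m[φ1→P] = [9, 15, 19]
r1 m[φ2→H] = [16, 10, 16]
r1 m[φ2→B] = [17, 14, 11]
r1 m[φ3→H] = [16, 14, 15]
r1 m[φ3→J] = [19, 17, 9]
r1 m[φ4→J] = [1, 5, 8]
r1 m[φ5→B] = [4, 9, 3]
r1 m[φ6→H] = [4, 2, 6]
r1 m[φ7→B] = [9, 1, 7]
r1 m[φ8→P] = [3, 2, 6]
r1 m[H→φ0] = [1, 1, 1]
r1 m[H→φ1] = [1, 1, 1]
r1 m[H→φ2] = [1, 1, 1]
r1 m[H→φ3] = [1, 1, 1]
r1 m[H→φ6] = [1, 1, 1]
r1 m[A→φ0] = [1, 1, 1]
r1 m[P→φ1] = [1, 1, 1]
r1 m[P→φ8] = [1, 1, 1]
r1 m[J→φ3] = [1, 1, 1]
r1 m[J→φ4] = [1, 1, 1]
r1 m[B→φ2] = [1, 1, 1]
r1 m[B→φ5] = [1, 1, 1]
r1 m[B→φ7] = [1, 1, 1]
r2 m[φ0→H] = [18, 14, 19]
r2 m[φ0→A] = [19, 12, 20]
r2 m[φ1→H] = [11, 16, 16]
r2 m[φ1→P] = [9, 15, 19]
r2 m[φ2→H] = [16, 10, 16]
r2 m[φ2→B] = [17, 14, 11]
r2 m[φ3→H] = [16, 14, 15]
r2 m[φ3→J] = [19, 17, 9]
r2 m[φ4→J] = [1, 5, 8]
r2 m[φ5→B] = [4, 9, 3]
r2 m[φ6→H] = [4, 2, 6]
r2 m[φ7→B] = [9, 1, 7]
r2 m[φ8→P] = [3, 2, 6]
r2 m[H→φ0] = [11264, 4480, 23040]
r2 m[H→φ1] = [18432, 3920, 27360]
r2 m[H→φ2] = [12672, 6272, 27360]
r2 m[H→φ3] = [12672, 4480, 29184]
r2 m[H→φ6] = [50688, 31360, 72960]
r2 m[A→φ0] = [1, 1, 1]
r2 m[P→φ1] = [3, 2, 6]
r2 m[P→φ8] = [9, 15, 19]
r2 m[J→φ3] = [1, 5, 8]
r2 m[J→φ4] = [19, 17, 9]
r2 m[B→φ2] = [36, 9, 21]
r2 m[B→φ5] = [153, 14, 77]
r2 m[B→φ7] = [68, 126, 33]
r3 m[φ0→H] = [18, 14, 19]
r3 m[φ0→A] = [243968, 210816, 248448]
r3 m[φ1→H] = [43, 68, 60]
r3 m[φ1→P] = [143552, 272000, 287680]
r3 m[φ2→H] = [321, 291, 357]
r3 m[φ2→B] = [273440, 267424, 162368]
r3 m[φ3→H] = [50, 76, 50]
r3 m[φ3→J] = [331776, 290048, 81408]
r3 m[φ4→J] = [1, 5, 8]
r3 m[φ5→B] = [4, 9, 3]
r3 m[φ6→H] = [4, 2, 6]
r3 m[φ7→B] = [9, 1, 7]
r3 m[φ8→P] = [3, 2, 6]
r3 m[H→φ0] = [11264, 4480, 23040]
r3 m[H→φ1] = [18432, 3920, 27360]
r3 m[H→φ2] = [12672, 6272, 27360]
r3 m[H→φ3] = [12672, 4480, 29184]
r3 m[H→φ6] = [50688, 31360, 72960]
r3 m[A→φ0] = [1, 1, 1]
r3 m[P→φ1] = [3, 2, 6]
r3 m[P→φ8] = [9, 15, 19]
r3 m[J→φ3] = [1, 5, 8]
r3 m[J→φ4] = [19, 17, 9]
r3 m[B→φ2] = [36, 9, 21]
r3 m[B→φ5] = [153, 14, 77]
r3 m[B→φ7] = [68, 126, 33]
r4 m[φ0→H] = [18, 14, 19]
r4 m[φ0→A] = [243968, 210816, 248448]
r4 m[φ1→H] = [43, 68, 60]
r4 m[φ1→P] = [143552, 272000, 287680]
r4 m[φ2→H] = [321, 291, 357]
r4 m[φ2→B] = [273440, 267424, 162368]
r4 m[φ3→H] = [50, 76, 50]
r4 m[φ3→J] = [331776, 290048, 81408]
r4 m[φ4→J] = [1, 5, 8]
r4 m[φ5→B] = [4, 9, 3]
r4 m[φ6→H] = [4, 2, 6]
r4 m[φ7→B] = [9, 1, 7]
r4 m[φ8→P] = [3, 2, 6]
r4 m[H→φ0] = [2760600, 3007776, 6426000]
r4 m[H→φ1] = [1155600, 619248, 2034900]
r4 m[H→φ2] = [154800, 144704, 342000]
r4 m[H→φ3] = [993816, 554064, 2441880]
r4 m[H→φ6] = [12422700, 21054432, 20349000]
r4 m[A→φ0] = [1, 1, 1]
r4 m[P→φ1] = [3, 2, 6]
r4 m[P→φ8] = [143552, 272000, 287680]
r4 m[J→φ3] = [1, 5, 8]
r4 m[J→φ4] = [331776, 290048, 81408]
r4 m[B→φ2] = [36, 9, 21]
r4 m[B→φ5] = [2460960, 267424, 1136576]
r4 m[B→φ7] = [1093760, 2406816, 487104]
r5 m[φ0→H] = [18, 14, 19]
r5 m[φ0→A] = [75926856, 59032176, 78934632]
r5 m[φ1→H] = [43, 68, 60]
r5 m[φ1→P] = [11772192, 20464392, 22941384]
r5 m[φ2→H] = [321, 291, 357]
r5 m[φ2→B] = [3871328, 3457408, 2067104]
r5 m[φ3→H] = [50, 76, 50]
r5 m[φ3→J] = [27699696, 24832560, 7753896]
r5 m[φ4→J] = [1, 5, 8]
r5 m[φ5→B] = [4, 9, 3]
r5 m[φ6→H] = [4, 2, 6]
r5 m[φ7→B] = [9, 1, 7]
r5 m[φ8→P] = [3, 2, 6]
r5 m[H→φ0] = [2760600, 3007776, 6426000]
r5 m[H→φ1] = [1155600, 619248, 2034900]
r5 m[H→φ2] = [154800, 144704, 342000]
r5 m[H→φ3] = [993816, 554064, 2441880]
r5 m[H→φ6] = [12422700, 21054432, 20349000]
r5 m[A→φ0] = [1, 1, 1]
r5 m[P→φ1] = [3, 2, 6]
r5 m[P→φ8] = [143552, 272000, 287680]
r5 m[J→φ3] = [1, 5, 8]
r5 m[J→φ4] = [331776, 290048, 81408]
r5 m[B→φ2] = [36, 9, 21]
r5 m[B→φ5] = [2460960, 267424, 1136576]
r5 m[B→φ7] = [1093760, 2406816, 487104]
r6 m[φ0→H] = [18, 14, 19]
r6 m[φ0→A] = [75926856, 59032176, 78934632]
r6 m[φ1→H] = [43, 68, 60]
r6 m[φ1→P] = [11772192, 20464392, 22941384]
r6 m[φ2→H] = [321, 291, 357]
r6 m[φ2→B] = [3871328, 3457408, 2067104]
r6 m[φ3→H] = [50, 76, 50]
r6 m[φ3→J] = [27699696, 24832560, 7753896]
r6 m[φ4→J] = [1, 5, 8]
r6 m[φ5→B] = [4, 9, 3]
r6 m[φ6→H] = [4, 2, 6]
r6 m[φ7→B] = [9, 1, 7]
r6 m[φ8→P] = [3, 2, 6]
r6 m[H→φ0] = [2760600, 3007776, 6426000]
r6 m[H→φ1] = [1155600, 619248, 2034900]
r6 m[H→φ2] = [154800, 144704, 342000]
r6 m[H→φ3] = [993816, 554064, 2441880]
r6 m[H→φ6] = [12422700, 21054432, 20349000]
r6 m[A→φ0] = [1, 1, 1]
r6 m[P→φ1] = [3, 2, 6]
r6 m[P→φ8] = [11772192, 20464392, 22941384]
r6 m[J→φ3] = [1, 5, 8]
r6 m[J→φ4] = [27699696, 24832560, 7753896]
r6 m[B→φ2] = [36, 9, 21]
r6 m[B→φ5] = [34841952, 3457408, 14469728]
r6 m[B→φ7] = [15485312, 31116672, 6201312]
r7 m[φ0→H] = [18, 14, 19]
r7 m[φ0→A] = [75926856, 59032176, 78934632]
r7 m[φ1→H] = [43, 68, 60]
r7 m[φ1→P] = [11772192, 20464392, 22941384]
r7 m[φ2→H] = [321, 291, 357]
r7 m[φ2→B] = [3871328, 3457408, 2067104]
r7 m[φ3→H] = [50, 76, 50]
r7 m[φ3→J] = [27699696, 24832560, 7753896]
r7 m[φ4→J] = [1, 5, 8]
r7 m[φ5→B] = [4, 9, 3]
r7 m[φ6→H] = [4, 2, 6]
r7 m[φ7→B] = [9, 1, 7]
r7 m[φ8→P] = [3, 2, 6]
r7 m[H→φ0] = [2760600, 3007776, 6426000]
r7 m[H→φ1] = [1155600, 619248, 2034900]
r7 m[H→φ2] = [154800, 144704, 342000]
r7 m[H→φ3] = [993816, 554064, 2441880]
r7 m[H→φ6] = [12422700, 21054432, 20349000]
r7 m[A→φ0] = [1, 1, 1]
r7 m[P→φ1] = [3, 2, 6]
r7 m[P→φ8] = [11772192, 20464392, 22941384]
r7 m[J→φ3] = [1, 5, 8]
r7 m[J→φ4] = [27699696, 24832560, 7753896]
r7 m[B→φ2] = [36, 9, 21]
r7 m[B→φ5] = [34841952, 3457408, 14469728]
r7 m[B→φ7] = [15485312, 31116672, 6201312]
fixed point reached at round 7
b[J] = ⊗ incoming = [27699696, 124162800, 62031168]

b[J] = [27699696, 124162800, 62031168]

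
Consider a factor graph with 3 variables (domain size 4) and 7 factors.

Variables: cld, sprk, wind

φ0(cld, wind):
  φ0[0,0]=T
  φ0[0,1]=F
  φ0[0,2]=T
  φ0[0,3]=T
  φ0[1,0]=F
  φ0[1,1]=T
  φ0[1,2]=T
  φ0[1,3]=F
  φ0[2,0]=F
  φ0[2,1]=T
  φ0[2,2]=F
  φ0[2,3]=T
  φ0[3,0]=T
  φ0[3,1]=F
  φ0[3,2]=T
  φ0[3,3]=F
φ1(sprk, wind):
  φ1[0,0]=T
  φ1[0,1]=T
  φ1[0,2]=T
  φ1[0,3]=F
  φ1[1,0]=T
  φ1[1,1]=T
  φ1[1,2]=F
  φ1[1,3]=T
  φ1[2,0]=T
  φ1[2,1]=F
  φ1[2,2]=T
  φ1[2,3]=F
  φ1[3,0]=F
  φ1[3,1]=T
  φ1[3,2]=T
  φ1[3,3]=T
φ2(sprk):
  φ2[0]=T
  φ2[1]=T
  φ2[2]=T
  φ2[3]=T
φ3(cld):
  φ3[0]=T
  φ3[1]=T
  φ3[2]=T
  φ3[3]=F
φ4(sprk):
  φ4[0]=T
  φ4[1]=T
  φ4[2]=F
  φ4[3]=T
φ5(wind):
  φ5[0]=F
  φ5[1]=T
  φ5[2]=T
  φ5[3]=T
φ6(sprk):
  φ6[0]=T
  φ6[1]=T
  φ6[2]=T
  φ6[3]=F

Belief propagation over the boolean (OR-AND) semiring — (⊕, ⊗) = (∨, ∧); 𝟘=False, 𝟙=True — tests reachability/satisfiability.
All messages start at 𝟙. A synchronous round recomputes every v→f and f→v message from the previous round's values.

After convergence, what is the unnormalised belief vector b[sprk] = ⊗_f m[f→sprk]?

init: all messages = 𝟙 over 4 values
r1 m[φ0→cld] = [T, T, T, T]
r1 m[φ0→wind] = [T, T, T, T]
r1 m[φ1→sprk] = [T, T, T, T]
r1 m[φ1→wind] = [T, T, T, T]
r1 m[φ2→sprk] = [T, T, T, T]
r1 m[φ3→cld] = [T, T, T, F]
r1 m[φ4→sprk] = [T, T, F, T]
r1 m[φ5→wind] = [F, T, T, T]
r1 m[φ6→sprk] = [T, T, T, F]
r1 m[cld→φ0] = [T, T, T, T]
r1 m[cld→φ3] = [T, T, T, T]
r1 m[sprk→φ1] = [T, T, T, T]
r1 m[sprk→φ2] = [T, T, T, T]
r1 m[sprk→φ4] = [T, T, T, T]
r1 m[sprk→φ6] = [T, T, T, T]
r1 m[wind→φ0] = [T, T, T, T]
r1 m[wind→φ1] = [T, T, T, T]
r1 m[wind→φ5] = [T, T, T, T]
r2 m[φ0→cld] = [T, T, T, T]
r2 m[φ0→wind] = [T, T, T, T]
r2 m[φ1→sprk] = [T, T, T, T]
r2 m[φ1→wind] = [T, T, T, T]
r2 m[φ2→sprk] = [T, T, T, T]
r2 m[φ3→cld] = [T, T, T, F]
r2 m[φ4→sprk] = [T, T, F, T]
r2 m[φ5→wind] = [F, T, T, T]
r2 m[φ6→sprk] = [T, T, T, F]
r2 m[cld→φ0] = [T, T, T, F]
r2 m[cld→φ3] = [T, T, T, T]
r2 m[sprk→φ1] = [T, T, F, F]
r2 m[sprk→φ2] = [T, T, F, F]
r2 m[sprk→φ4] = [T, T, T, F]
r2 m[sprk→φ6] = [T, T, F, T]
r2 m[wind→φ0] = [F, T, T, T]
r2 m[wind→φ1] = [F, T, T, T]
r2 m[wind→φ5] = [T, T, T, T]
r3 m[φ0→cld] = [T, T, T, T]
r3 m[φ0→wind] = [T, T, T, T]
r3 m[φ1→sprk] = [T, T, T, T]
r3 m[φ1→wind] = [T, T, T, T]
r3 m[φ2→sprk] = [T, T, T, T]
r3 m[φ3→cld] = [T, T, T, F]
r3 m[φ4→sprk] = [T, T, F, T]
r3 m[φ5→wind] = [F, T, T, T]
r3 m[φ6→sprk] = [T, T, T, F]
r3 m[cld→φ0] = [T, T, T, F]
r3 m[cld→φ3] = [T, T, T, T]
r3 m[sprk→φ1] = [T, T, F, F]
r3 m[sprk→φ2] = [T, T, F, F]
r3 m[sprk→φ4] = [T, T, T, F]
r3 m[sprk→φ6] = [T, T, F, T]
r3 m[wind→φ0] = [F, T, T, T]
r3 m[wind→φ1] = [F, T, T, T]
r3 m[wind→φ5] = [T, T, T, T]
fixed point reached at round 3
b[sprk] = ⊗ incoming = [T, T, F, F]

b[sprk] = [T, T, F, F]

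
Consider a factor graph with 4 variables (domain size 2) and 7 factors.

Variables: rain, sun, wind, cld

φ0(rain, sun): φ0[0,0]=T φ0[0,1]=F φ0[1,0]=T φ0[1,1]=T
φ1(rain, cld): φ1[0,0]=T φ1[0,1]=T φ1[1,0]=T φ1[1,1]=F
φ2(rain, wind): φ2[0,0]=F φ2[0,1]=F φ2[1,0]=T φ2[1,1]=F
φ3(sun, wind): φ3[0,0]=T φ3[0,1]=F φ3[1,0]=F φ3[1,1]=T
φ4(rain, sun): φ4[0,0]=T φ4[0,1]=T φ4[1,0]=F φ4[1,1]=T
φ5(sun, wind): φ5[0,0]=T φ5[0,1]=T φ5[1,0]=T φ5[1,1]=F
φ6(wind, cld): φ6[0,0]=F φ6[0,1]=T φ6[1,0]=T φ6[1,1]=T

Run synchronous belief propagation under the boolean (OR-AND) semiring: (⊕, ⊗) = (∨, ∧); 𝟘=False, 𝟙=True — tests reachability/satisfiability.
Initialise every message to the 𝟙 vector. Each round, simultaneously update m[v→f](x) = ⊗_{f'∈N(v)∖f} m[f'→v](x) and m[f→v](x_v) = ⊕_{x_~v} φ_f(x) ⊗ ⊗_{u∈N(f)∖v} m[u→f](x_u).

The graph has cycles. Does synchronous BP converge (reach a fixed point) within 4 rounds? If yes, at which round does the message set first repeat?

init: all messages = 𝟙 over 2 values
r1 m[φ0→rain] = [T, T]
r1 m[φ0→sun] = [T, T]
r1 m[φ1→rain] = [T, T]
r1 m[φ1→cld] = [T, T]
r1 m[φ2→rain] = [F, T]
r1 m[φ2→wind] = [T, F]
r1 m[φ3→sun] = [T, T]
r1 m[φ3→wind] = [T, T]
r1 m[φ4→rain] = [T, T]
r1 m[φ4→sun] = [T, T]
r1 m[φ5→sun] = [T, T]
r1 m[φ5→wind] = [T, T]
r1 m[φ6→wind] = [T, T]
r1 m[φ6→cld] = [T, T]
r1 m[rain→φ0] = [T, T]
r1 m[rain→φ1] = [T, T]
r1 m[rain→φ2] = [T, T]
r1 m[rain→φ4] = [T, T]
r1 m[sun→φ0] = [T, T]
r1 m[sun→φ3] = [T, T]
r1 m[sun→φ4] = [T, T]
r1 m[sun→φ5] = [T, T]
r1 m[wind→φ2] = [T, T]
r1 m[wind→φ3] = [T, T]
r1 m[wind→φ5] = [T, T]
r1 m[wind→φ6] = [T, T]
r1 m[cld→φ1] = [T, T]
r1 m[cld→φ6] = [T, T]
r2 m[φ0→rain] = [T, T]
r2 m[φ0→sun] = [T, T]
r2 m[φ1→rain] = [T, T]
r2 m[φ1→cld] = [T, T]
r2 m[φ2→rain] = [F, T]
r2 m[φ2→wind] = [T, F]
r2 m[φ3→sun] = [T, T]
r2 m[φ3→wind] = [T, T]
r2 m[φ4→rain] = [T, T]
r2 m[φ4→sun] = [T, T]
r2 m[φ5→sun] = [T, T]
r2 m[φ5→wind] = [T, T]
r2 m[φ6→wind] = [T, T]
r2 m[φ6→cld] = [T, T]
r2 m[rain→φ0] = [F, T]
r2 m[rain→φ1] = [F, T]
r2 m[rain→φ2] = [T, T]
r2 m[rain→φ4] = [F, T]
r2 m[sun→φ0] = [T, T]
r2 m[sun→φ3] = [T, T]
r2 m[sun→φ4] = [T, T]
r2 m[sun→φ5] = [T, T]
r2 m[wind→φ2] = [T, T]
r2 m[wind→φ3] = [T, F]
r2 m[wind→φ5] = [T, F]
r2 m[wind→φ6] = [T, F]
r2 m[cld→φ1] = [T, T]
r2 m[cld→φ6] = [T, T]
r3 m[φ0→rain] = [T, T]
r3 m[φ0→sun] = [T, T]
r3 m[φ1→rain] = [T, T]
r3 m[φ1→cld] = [T, F]
r3 m[φ2→rain] = [F, T]
r3 m[φ2→wind] = [T, F]
r3 m[φ3→sun] = [T, F]
r3 m[φ3→wind] = [T, T]
r3 m[φ4→rain] = [T, T]
r3 m[φ4→sun] = [F, T]
r3 m[φ5→sun] = [T, T]
r3 m[φ5→wind] = [T, T]
r3 m[φ6→wind] = [T, T]
r3 m[φ6→cld] = [F, T]
r3 m[rain→φ0] = [F, T]
r3 m[rain→φ1] = [F, T]
r3 m[rain→φ2] = [T, T]
r3 m[rain→φ4] = [F, T]
r3 m[sun→φ0] = [T, T]
r3 m[sun→φ3] = [T, T]
r3 m[sun→φ4] = [T, T]
r3 m[sun→φ5] = [T, T]
r3 m[wind→φ2] = [T, T]
r3 m[wind→φ3] = [T, F]
r3 m[wind→φ5] = [T, F]
r3 m[wind→φ6] = [T, F]
r3 m[cld→φ1] = [T, T]
r3 m[cld→φ6] = [T, T]
r4 m[φ0→rain] = [T, T]
r4 m[φ0→sun] = [T, T]
r4 m[φ1→rain] = [T, T]
r4 m[φ1→cld] = [T, F]
r4 m[φ2→rain] = [F, T]
r4 m[φ2→wind] = [T, F]
r4 m[φ3→sun] = [T, F]
r4 m[φ3→wind] = [T, T]
r4 m[φ4→rain] = [T, T]
r4 m[φ4→sun] = [F, T]
r4 m[φ5→sun] = [T, T]
r4 m[φ5→wind] = [T, T]
r4 m[φ6→wind] = [T, T]
r4 m[φ6→cld] = [F, T]
r4 m[rain→φ0] = [F, T]
r4 m[rain→φ1] = [F, T]
r4 m[rain→φ2] = [T, T]
r4 m[rain→φ4] = [F, T]
r4 m[sun→φ0] = [F, F]
r4 m[sun→φ3] = [F, T]
r4 m[sun→φ4] = [T, F]
r4 m[sun→φ5] = [F, F]
r4 m[wind→φ2] = [T, T]
r4 m[wind→φ3] = [T, F]
r4 m[wind→φ5] = [T, F]
r4 m[wind→φ6] = [T, F]
r4 m[cld→φ1] = [F, T]
r4 m[cld→φ6] = [T, F]
no fixed point within 4 rounds

NOT CONVERGED within 4 rounds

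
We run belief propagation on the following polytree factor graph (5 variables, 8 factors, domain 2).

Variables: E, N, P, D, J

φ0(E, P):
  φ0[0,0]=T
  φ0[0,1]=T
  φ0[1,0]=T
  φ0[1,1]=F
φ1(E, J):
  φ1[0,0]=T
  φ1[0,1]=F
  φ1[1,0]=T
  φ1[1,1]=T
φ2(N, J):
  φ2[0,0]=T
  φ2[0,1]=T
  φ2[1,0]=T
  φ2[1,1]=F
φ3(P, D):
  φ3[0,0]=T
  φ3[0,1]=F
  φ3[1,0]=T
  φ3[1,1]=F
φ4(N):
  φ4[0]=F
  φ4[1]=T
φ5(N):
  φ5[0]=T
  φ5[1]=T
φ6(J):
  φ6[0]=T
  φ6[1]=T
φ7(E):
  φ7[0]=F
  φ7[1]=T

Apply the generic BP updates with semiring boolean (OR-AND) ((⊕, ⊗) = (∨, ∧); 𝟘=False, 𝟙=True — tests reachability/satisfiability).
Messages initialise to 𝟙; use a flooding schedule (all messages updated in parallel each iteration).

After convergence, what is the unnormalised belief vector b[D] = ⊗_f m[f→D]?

init: all messages = 𝟙 over 2 values
r1 m[φ0→E] = [T, T]
r1 m[φ0→P] = [T, T]
r1 m[φ1→E] = [T, T]
r1 m[φ1→J] = [T, T]
r1 m[φ2→N] = [T, T]
r1 m[φ2→J] = [T, T]
r1 m[φ3→P] = [T, T]
r1 m[φ3→D] = [T, F]
r1 m[φ4→N] = [F, T]
r1 m[φ5→N] = [T, T]
r1 m[φ6→J] = [T, T]
r1 m[φ7→E] = [F, T]
r1 m[E→φ0] = [T, T]
r1 m[E→φ1] = [T, T]
r1 m[E→φ7] = [T, T]
r1 m[N→φ2] = [T, T]
r1 m[N→φ4] = [T, T]
r1 m[N→φ5] = [T, T]
r1 m[P→φ0] = [T, T]
r1 m[P→φ3] = [T, T]
r1 m[D→φ3] = [T, T]
r1 m[J→φ1] = [T, T]
r1 m[J→φ2] = [T, T]
r1 m[J→φ6] = [T, T]
r2 m[φ0→E] = [T, T]
r2 m[φ0→P] = [T, T]
r2 m[φ1→E] = [T, T]
r2 m[φ1→J] = [T, T]
r2 m[φ2→N] = [T, T]
r2 m[φ2→J] = [T, T]
r2 m[φ3→P] = [T, T]
r2 m[φ3→D] = [T, F]
r2 m[φ4→N] = [F, T]
r2 m[φ5→N] = [T, T]
r2 m[φ6→J] = [T, T]
r2 m[φ7→E] = [F, T]
r2 m[E→φ0] = [F, T]
r2 m[E→φ1] = [F, T]
r2 m[E→φ7] = [T, T]
r2 m[N→φ2] = [F, T]
r2 m[N→φ4] = [T, T]
r2 m[N→φ5] = [F, T]
r2 m[P→φ0] = [T, T]
r2 m[P→φ3] = [T, T]
r2 m[D→φ3] = [T, T]
r2 m[J→φ1] = [T, T]
r2 m[J→φ2] = [T, T]
r2 m[J→φ6] = [T, T]
r3 m[φ0→E] = [T, T]
r3 m[φ0→P] = [T, F]
r3 m[φ1→E] = [T, T]
r3 m[φ1→J] = [T, T]
r3 m[φ2→N] = [T, T]
r3 m[φ2→J] = [T, F]
r3 m[φ3→P] = [T, T]
r3 m[φ3→D] = [T, F]
r3 m[φ4→N] = [F, T]
r3 m[φ5→N] = [T, T]
r3 m[φ6→J] = [T, T]
r3 m[φ7→E] = [F, T]
r3 m[E→φ0] = [F, T]
r3 m[E→φ1] = [F, T]
r3 m[E→φ7] = [T, T]
r3 m[N→φ2] = [F, T]
r3 m[N→φ4] = [T, T]
r3 m[N→φ5] = [F, T]
r3 m[P→φ0] = [T, T]
r3 m[P→φ3] = [T, T]
r3 m[D→φ3] = [T, T]
r3 m[J→φ1] = [T, T]
r3 m[J→φ2] = [T, T]
r3 m[J→φ6] = [T, T]
r4 m[φ0→E] = [T, T]
r4 m[φ0→P] = [T, F]
r4 m[φ1→E] = [T, T]
r4 m[φ1→J] = [T, T]
r4 m[φ2→N] = [T, T]
r4 m[φ2→J] = [T, F]
r4 m[φ3→P] = [T, T]
r4 m[φ3→D] = [T, F]
r4 m[φ4→N] = [F, T]
r4 m[φ5→N] = [T, T]
r4 m[φ6→J] = [T, T]
r4 m[φ7→E] = [F, T]
r4 m[E→φ0] = [F, T]
r4 m[E→φ1] = [F, T]
r4 m[E→φ7] = [T, T]
r4 m[N→φ2] = [F, T]
r4 m[N→φ4] = [T, T]
r4 m[N→φ5] = [F, T]
r4 m[P→φ0] = [T, T]
r4 m[P→φ3] = [T, F]
r4 m[D→φ3] = [T, T]
r4 m[J→φ1] = [T, F]
r4 m[J→φ2] = [T, T]
r4 m[J→φ6] = [T, F]
r5 m[φ0→E] = [T, T]
r5 m[φ0→P] = [T, F]
r5 m[φ1→E] = [T, T]
r5 m[φ1→J] = [T, T]
r5 m[φ2→N] = [T, T]
r5 m[φ2→J] = [T, F]
r5 m[φ3→P] = [T, T]
r5 m[φ3→D] = [T, F]
r5 m[φ4→N] = [F, T]
r5 m[φ5→N] = [T, T]
r5 m[φ6→J] = [T, T]
r5 m[φ7→E] = [F, T]
r5 m[E→φ0] = [F, T]
r5 m[E→φ1] = [F, T]
r5 m[E→φ7] = [T, T]
r5 m[N→φ2] = [F, T]
r5 m[N→φ4] = [T, T]
r5 m[N→φ5] = [F, T]
r5 m[P→φ0] = [T, T]
r5 m[P→φ3] = [T, F]
r5 m[D→φ3] = [T, T]
r5 m[J→φ1] = [T, F]
r5 m[J→φ2] = [T, T]
r5 m[J→φ6] = [T, F]
fixed point reached at round 5
b[D] = ⊗ incoming = [T, F]

b[D] = [T, F]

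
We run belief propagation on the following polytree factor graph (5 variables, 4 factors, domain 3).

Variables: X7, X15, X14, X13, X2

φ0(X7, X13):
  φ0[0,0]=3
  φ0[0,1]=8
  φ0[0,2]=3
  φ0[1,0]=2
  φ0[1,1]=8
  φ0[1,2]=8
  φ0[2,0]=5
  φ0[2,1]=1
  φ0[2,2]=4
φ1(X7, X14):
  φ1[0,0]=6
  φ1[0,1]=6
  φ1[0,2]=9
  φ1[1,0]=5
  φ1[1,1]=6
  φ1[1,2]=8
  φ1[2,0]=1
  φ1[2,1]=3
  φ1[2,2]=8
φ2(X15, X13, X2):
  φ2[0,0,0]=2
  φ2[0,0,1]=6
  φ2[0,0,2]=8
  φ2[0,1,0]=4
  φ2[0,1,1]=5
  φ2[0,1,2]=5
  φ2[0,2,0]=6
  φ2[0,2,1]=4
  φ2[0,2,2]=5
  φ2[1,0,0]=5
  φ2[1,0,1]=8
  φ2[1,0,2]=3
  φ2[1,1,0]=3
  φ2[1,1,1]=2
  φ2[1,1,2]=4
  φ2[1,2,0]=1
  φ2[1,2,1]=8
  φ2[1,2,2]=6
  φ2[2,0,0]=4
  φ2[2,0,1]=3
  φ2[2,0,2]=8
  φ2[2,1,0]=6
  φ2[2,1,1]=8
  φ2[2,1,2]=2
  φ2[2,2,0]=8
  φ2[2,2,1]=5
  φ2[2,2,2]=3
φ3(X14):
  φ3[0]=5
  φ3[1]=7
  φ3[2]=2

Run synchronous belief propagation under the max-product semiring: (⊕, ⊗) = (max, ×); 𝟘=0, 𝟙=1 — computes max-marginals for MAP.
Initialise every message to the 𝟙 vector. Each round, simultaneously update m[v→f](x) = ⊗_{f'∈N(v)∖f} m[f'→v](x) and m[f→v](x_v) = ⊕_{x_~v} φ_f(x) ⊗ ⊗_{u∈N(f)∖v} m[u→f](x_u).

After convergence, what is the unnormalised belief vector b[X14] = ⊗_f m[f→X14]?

init: all messages = 𝟙 over 3 values
r1 m[φ0→X7] = [8, 8, 5]
r1 m[φ0→X13] = [5, 8, 8]
r1 m[φ1→X7] = [9, 8, 8]
r1 m[φ1→X14] = [6, 6, 9]
r1 m[φ2→X15] = [8, 8, 8]
r1 m[φ2→X13] = [8, 8, 8]
r1 m[φ2→X2] = [8, 8, 8]
r1 m[φ3→X14] = [5, 7, 2]
r1 m[X7→φ0] = [1, 1, 1]
r1 m[X7→φ1] = [1, 1, 1]
r1 m[X15→φ2] = [1, 1, 1]
r1 m[X14→φ1] = [1, 1, 1]
r1 m[X14→φ3] = [1, 1, 1]
r1 m[X13→φ0] = [1, 1, 1]
r1 m[X13→φ2] = [1, 1, 1]
r1 m[X2→φ2] = [1, 1, 1]
r2 m[φ0→X7] = [8, 8, 5]
r2 m[φ0→X13] = [5, 8, 8]
r2 m[φ1→X7] = [9, 8, 8]
r2 m[φ1→X14] = [6, 6, 9]
r2 m[φ2→X15] = [8, 8, 8]
r2 m[φ2→X13] = [8, 8, 8]
r2 m[φ2→X2] = [8, 8, 8]
r2 m[φ3→X14] = [5, 7, 2]
r2 m[X7→φ0] = [9, 8, 8]
r2 m[X7→φ1] = [8, 8, 5]
r2 m[X15→φ2] = [1, 1, 1]
r2 m[X14→φ1] = [5, 7, 2]
r2 m[X14→φ3] = [6, 6, 9]
r2 m[X13→φ0] = [8, 8, 8]
r2 m[X13→φ2] = [5, 8, 8]
r2 m[X2→φ2] = [1, 1, 1]
r3 m[φ0→X7] = [64, 64, 40]
r3 m[φ0→X13] = [40, 72, 64]
r3 m[φ1→X7] = [42, 42, 21]
r3 m[φ1→X14] = [48, 48, 72]
r3 m[φ2→X15] = [48, 64, 64]
r3 m[φ2→X13] = [8, 8, 8]
r3 m[φ2→X2] = [64, 64, 48]
r3 m[φ3→X14] = [5, 7, 2]
r3 m[X7→φ0] = [9, 8, 8]
r3 m[X7→φ1] = [8, 8, 5]
r3 m[X15→φ2] = [1, 1, 1]
r3 m[X14→φ1] = [5, 7, 2]
r3 m[X14→φ3] = [6, 6, 9]
r3 m[X13→φ0] = [8, 8, 8]
r3 m[X13→φ2] = [5, 8, 8]
r3 m[X2→φ2] = [1, 1, 1]
r4 m[φ0→X7] = [64, 64, 40]
r4 m[φ0→X13] = [40, 72, 64]
r4 m[φ1→X7] = [42, 42, 21]
r4 m[φ1→X14] = [48, 48, 72]
r4 m[φ2→X15] = [48, 64, 64]
r4 m[φ2→X13] = [8, 8, 8]
r4 m[φ2→X2] = [64, 64, 48]
r4 m[φ3→X14] = [5, 7, 2]
r4 m[X7→φ0] = [42, 42, 21]
r4 m[X7→φ1] = [64, 64, 40]
r4 m[X15→φ2] = [1, 1, 1]
r4 m[X14→φ1] = [5, 7, 2]
r4 m[X14→φ3] = [48, 48, 72]
r4 m[X13→φ0] = [8, 8, 8]
r4 m[X13→φ2] = [40, 72, 64]
r4 m[X2→φ2] = [1, 1, 1]
r5 m[φ0→X7] = [64, 64, 40]
r5 m[φ0→X13] = [126, 336, 336]
r5 m[φ1→X7] = [42, 42, 21]
r5 m[φ1→X14] = [384, 384, 576]
r5 m[φ2→X15] = [384, 512, 576]
r5 m[φ2→X13] = [8, 8, 8]
r5 m[φ2→X2] = [512, 576, 384]
r5 m[φ3→X14] = [5, 7, 2]
r5 m[X7→φ0] = [42, 42, 21]
r5 m[X7→φ1] = [64, 64, 40]
r5 m[X15→φ2] = [1, 1, 1]
r5 m[X14→φ1] = [5, 7, 2]
r5 m[X14→φ3] = [48, 48, 72]
r5 m[X13→φ0] = [8, 8, 8]
r5 m[X13→φ2] = [40, 72, 64]
r5 m[X2→φ2] = [1, 1, 1]
r6 m[φ0→X7] = [64, 64, 40]
r6 m[φ0→X13] = [126, 336, 336]
r6 m[φ1→X7] = [42, 42, 21]
r6 m[φ1→X14] = [384, 384, 576]
r6 m[φ2→X15] = [384, 512, 576]
r6 m[φ2→X13] = [8, 8, 8]
r6 m[φ2→X2] = [512, 576, 384]
r6 m[φ3→X14] = [5, 7, 2]
r6 m[X7→φ0] = [42, 42, 21]
r6 m[X7→φ1] = [64, 64, 40]
r6 m[X15→φ2] = [1, 1, 1]
r6 m[X14→φ1] = [5, 7, 2]
r6 m[X14→φ3] = [384, 384, 576]
r6 m[X13→φ0] = [8, 8, 8]
r6 m[X13→φ2] = [126, 336, 336]
r6 m[X2→φ2] = [1, 1, 1]
r7 m[φ0→X7] = [64, 64, 40]
r7 m[φ0→X13] = [126, 336, 336]
r7 m[φ1→X7] = [42, 42, 21]
r7 m[φ1→X14] = [384, 384, 576]
r7 m[φ2→X15] = [2016, 2688, 2688]
r7 m[φ2→X13] = [8, 8, 8]
r7 m[φ2→X2] = [2688, 2688, 2016]
r7 m[φ3→X14] = [5, 7, 2]
r7 m[X7→φ0] = [42, 42, 21]
r7 m[X7→φ1] = [64, 64, 40]
r7 m[X15→φ2] = [1, 1, 1]
r7 m[X14→φ1] = [5, 7, 2]
r7 m[X14→φ3] = [384, 384, 576]
r7 m[X13→φ0] = [8, 8, 8]
r7 m[X13→φ2] = [126, 336, 336]
r7 m[X2→φ2] = [1, 1, 1]
r8 m[φ0→X7] = [64, 64, 40]
r8 m[φ0→X13] = [126, 336, 336]
r8 m[φ1→X7] = [42, 42, 21]
r8 m[φ1→X14] = [384, 384, 576]
r8 m[φ2→X15] = [2016, 2688, 2688]
r8 m[φ2→X13] = [8, 8, 8]
r8 m[φ2→X2] = [2688, 2688, 2016]
r8 m[φ3→X14] = [5, 7, 2]
r8 m[X7→φ0] = [42, 42, 21]
r8 m[X7→φ1] = [64, 64, 40]
r8 m[X15→φ2] = [1, 1, 1]
r8 m[X14→φ1] = [5, 7, 2]
r8 m[X14→φ3] = [384, 384, 576]
r8 m[X13→φ0] = [8, 8, 8]
r8 m[X13→φ2] = [126, 336, 336]
r8 m[X2→φ2] = [1, 1, 1]
fixed point reached at round 8
b[X14] = ⊗ incoming = [1920, 2688, 1152]

b[X14] = [1920, 2688, 1152]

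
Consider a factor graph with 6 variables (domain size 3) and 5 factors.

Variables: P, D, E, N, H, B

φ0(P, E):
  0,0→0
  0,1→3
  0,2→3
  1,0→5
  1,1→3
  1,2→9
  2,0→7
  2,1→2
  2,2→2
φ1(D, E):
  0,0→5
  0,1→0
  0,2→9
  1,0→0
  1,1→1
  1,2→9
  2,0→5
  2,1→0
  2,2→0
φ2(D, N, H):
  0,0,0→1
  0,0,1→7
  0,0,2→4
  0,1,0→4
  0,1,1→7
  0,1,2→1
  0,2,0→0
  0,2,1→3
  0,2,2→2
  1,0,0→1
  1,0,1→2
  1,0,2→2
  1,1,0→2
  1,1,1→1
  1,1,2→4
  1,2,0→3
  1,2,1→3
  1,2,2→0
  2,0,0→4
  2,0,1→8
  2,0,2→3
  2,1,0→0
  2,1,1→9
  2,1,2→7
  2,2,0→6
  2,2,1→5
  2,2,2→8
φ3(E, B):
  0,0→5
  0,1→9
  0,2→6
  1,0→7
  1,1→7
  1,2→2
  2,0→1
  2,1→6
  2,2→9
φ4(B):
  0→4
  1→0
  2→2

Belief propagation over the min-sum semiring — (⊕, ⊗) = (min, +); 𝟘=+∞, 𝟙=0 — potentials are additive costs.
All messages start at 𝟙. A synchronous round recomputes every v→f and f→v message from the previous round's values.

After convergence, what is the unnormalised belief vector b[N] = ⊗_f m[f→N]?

b[N] = [7, 6, 6]

init: all messages = 𝟙 over 3 values
r1 m[φ0→P] = [0, 3, 2]
r1 m[φ0→E] = [0, 2, 2]
r1 m[φ1→D] = [0, 0, 0]
r1 m[φ1→E] = [0, 0, 0]
r1 m[φ2→D] = [0, 0, 0]
r1 m[φ2→N] = [1, 0, 0]
r1 m[φ2→H] = [0, 1, 0]
r1 m[φ3→E] = [5, 2, 1]
r1 m[φ3→B] = [1, 6, 2]
r1 m[φ4→B] = [4, 0, 2]
r1 m[P→φ0] = [0, 0, 0]
r1 m[D→φ1] = [0, 0, 0]
r1 m[D→φ2] = [0, 0, 0]
r1 m[E→φ0] = [0, 0, 0]
r1 m[E→φ1] = [0, 0, 0]
r1 m[E→φ3] = [0, 0, 0]
r1 m[N→φ2] = [0, 0, 0]
r1 m[H→φ2] = [0, 0, 0]
r1 m[B→φ3] = [0, 0, 0]
r1 m[B→φ4] = [0, 0, 0]
r2 m[φ0→P] = [0, 3, 2]
r2 m[φ0→E] = [0, 2, 2]
r2 m[φ1→D] = [0, 0, 0]
r2 m[φ1→E] = [0, 0, 0]
r2 m[φ2→D] = [0, 0, 0]
r2 m[φ2→N] = [1, 0, 0]
r2 m[φ2→H] = [0, 1, 0]
r2 m[φ3→E] = [5, 2, 1]
r2 m[φ3→B] = [1, 6, 2]
r2 m[φ4→B] = [4, 0, 2]
r2 m[P→φ0] = [0, 0, 0]
r2 m[D→φ1] = [0, 0, 0]
r2 m[D→φ2] = [0, 0, 0]
r2 m[E→φ0] = [5, 2, 1]
r2 m[E→φ1] = [5, 4, 3]
r2 m[E→φ3] = [0, 2, 2]
r2 m[N→φ2] = [0, 0, 0]
r2 m[H→φ2] = [0, 0, 0]
r2 m[B→φ3] = [4, 0, 2]
r2 m[B→φ4] = [1, 6, 2]
r3 m[φ0→P] = [4, 5, 3]
r3 m[φ0→E] = [0, 2, 2]
r3 m[φ1→D] = [4, 5, 3]
r3 m[φ1→E] = [0, 0, 0]
r3 m[φ2→D] = [0, 0, 0]
r3 m[φ2→N] = [1, 0, 0]
r3 m[φ2→H] = [0, 1, 0]
r3 m[φ3→E] = [8, 4, 5]
r3 m[φ3→B] = [3, 8, 4]
r3 m[φ4→B] = [4, 0, 2]
r3 m[P→φ0] = [0, 0, 0]
r3 m[D→φ1] = [0, 0, 0]
r3 m[D→φ2] = [0, 0, 0]
r3 m[E→φ0] = [5, 2, 1]
r3 m[E→φ1] = [5, 4, 3]
r3 m[E→φ3] = [0, 2, 2]
r3 m[N→φ2] = [0, 0, 0]
r3 m[H→φ2] = [0, 0, 0]
r3 m[B→φ3] = [4, 0, 2]
r3 m[B→φ4] = [1, 6, 2]
r4 m[φ0→P] = [4, 5, 3]
r4 m[φ0→E] = [0, 2, 2]
r4 m[φ1→D] = [4, 5, 3]
r4 m[φ1→E] = [0, 0, 0]
r4 m[φ2→D] = [0, 0, 0]
r4 m[φ2→N] = [1, 0, 0]
r4 m[φ2→H] = [0, 1, 0]
r4 m[φ3→E] = [8, 4, 5]
r4 m[φ3→B] = [3, 8, 4]
r4 m[φ4→B] = [4, 0, 2]
r4 m[P→φ0] = [0, 0, 0]
r4 m[D→φ1] = [0, 0, 0]
r4 m[D→φ2] = [4, 5, 3]
r4 m[E→φ0] = [8, 4, 5]
r4 m[E→φ1] = [8, 6, 7]
r4 m[E→φ3] = [0, 2, 2]
r4 m[N→φ2] = [0, 0, 0]
r4 m[H→φ2] = [0, 0, 0]
r4 m[B→φ3] = [4, 0, 2]
r4 m[B→φ4] = [3, 8, 4]
r5 m[φ0→P] = [7, 7, 6]
r5 m[φ0→E] = [0, 2, 2]
r5 m[φ1→D] = [6, 7, 6]
r5 m[φ1→E] = [0, 0, 0]
r5 m[φ2→D] = [0, 0, 0]
r5 m[φ2→N] = [5, 3, 4]
r5 m[φ2→H] = [3, 6, 5]
r5 m[φ3→E] = [8, 4, 5]
r5 m[φ3→B] = [3, 8, 4]
r5 m[φ4→B] = [4, 0, 2]
r5 m[P→φ0] = [0, 0, 0]
r5 m[D→φ1] = [0, 0, 0]
r5 m[D→φ2] = [4, 5, 3]
r5 m[E→φ0] = [8, 4, 5]
r5 m[E→φ1] = [8, 6, 7]
r5 m[E→φ3] = [0, 2, 2]
r5 m[N→φ2] = [0, 0, 0]
r5 m[H→φ2] = [0, 0, 0]
r5 m[B→φ3] = [4, 0, 2]
r5 m[B→φ4] = [3, 8, 4]
r6 m[φ0→P] = [7, 7, 6]
r6 m[φ0→E] = [0, 2, 2]
r6 m[φ1→D] = [6, 7, 6]
r6 m[φ1→E] = [0, 0, 0]
r6 m[φ2→D] = [0, 0, 0]
r6 m[φ2→N] = [5, 3, 4]
r6 m[φ2→H] = [3, 6, 5]
r6 m[φ3→E] = [8, 4, 5]
r6 m[φ3→B] = [3, 8, 4]
r6 m[φ4→B] = [4, 0, 2]
r6 m[P→φ0] = [0, 0, 0]
r6 m[D→φ1] = [0, 0, 0]
r6 m[D→φ2] = [6, 7, 6]
r6 m[E→φ0] = [8, 4, 5]
r6 m[E→φ1] = [8, 6, 7]
r6 m[E→φ3] = [0, 2, 2]
r6 m[N→φ2] = [0, 0, 0]
r6 m[H→φ2] = [0, 0, 0]
r6 m[B→φ3] = [4, 0, 2]
r6 m[B→φ4] = [3, 8, 4]
r7 m[φ0→P] = [7, 7, 6]
r7 m[φ0→E] = [0, 2, 2]
r7 m[φ1→D] = [6, 7, 6]
r7 m[φ1→E] = [0, 0, 0]
r7 m[φ2→D] = [0, 0, 0]
r7 m[φ2→N] = [7, 6, 6]
r7 m[φ2→H] = [6, 8, 7]
r7 m[φ3→E] = [8, 4, 5]
r7 m[φ3→B] = [3, 8, 4]
r7 m[φ4→B] = [4, 0, 2]
r7 m[P→φ0] = [0, 0, 0]
r7 m[D→φ1] = [0, 0, 0]
r7 m[D→φ2] = [6, 7, 6]
r7 m[E→φ0] = [8, 4, 5]
r7 m[E→φ1] = [8, 6, 7]
r7 m[E→φ3] = [0, 2, 2]
r7 m[N→φ2] = [0, 0, 0]
r7 m[H→φ2] = [0, 0, 0]
r7 m[B→φ3] = [4, 0, 2]
r7 m[B→φ4] = [3, 8, 4]
r8 m[φ0→P] = [7, 7, 6]
r8 m[φ0→E] = [0, 2, 2]
r8 m[φ1→D] = [6, 7, 6]
r8 m[φ1→E] = [0, 0, 0]
r8 m[φ2→D] = [0, 0, 0]
r8 m[φ2→N] = [7, 6, 6]
r8 m[φ2→H] = [6, 8, 7]
r8 m[φ3→E] = [8, 4, 5]
r8 m[φ3→B] = [3, 8, 4]
r8 m[φ4→B] = [4, 0, 2]
r8 m[P→φ0] = [0, 0, 0]
r8 m[D→φ1] = [0, 0, 0]
r8 m[D→φ2] = [6, 7, 6]
r8 m[E→φ0] = [8, 4, 5]
r8 m[E→φ1] = [8, 6, 7]
r8 m[E→φ3] = [0, 2, 2]
r8 m[N→φ2] = [0, 0, 0]
r8 m[H→φ2] = [0, 0, 0]
r8 m[B→φ3] = [4, 0, 2]
r8 m[B→φ4] = [3, 8, 4]
fixed point reached at round 8
b[N] = ⊗ incoming = [7, 6, 6]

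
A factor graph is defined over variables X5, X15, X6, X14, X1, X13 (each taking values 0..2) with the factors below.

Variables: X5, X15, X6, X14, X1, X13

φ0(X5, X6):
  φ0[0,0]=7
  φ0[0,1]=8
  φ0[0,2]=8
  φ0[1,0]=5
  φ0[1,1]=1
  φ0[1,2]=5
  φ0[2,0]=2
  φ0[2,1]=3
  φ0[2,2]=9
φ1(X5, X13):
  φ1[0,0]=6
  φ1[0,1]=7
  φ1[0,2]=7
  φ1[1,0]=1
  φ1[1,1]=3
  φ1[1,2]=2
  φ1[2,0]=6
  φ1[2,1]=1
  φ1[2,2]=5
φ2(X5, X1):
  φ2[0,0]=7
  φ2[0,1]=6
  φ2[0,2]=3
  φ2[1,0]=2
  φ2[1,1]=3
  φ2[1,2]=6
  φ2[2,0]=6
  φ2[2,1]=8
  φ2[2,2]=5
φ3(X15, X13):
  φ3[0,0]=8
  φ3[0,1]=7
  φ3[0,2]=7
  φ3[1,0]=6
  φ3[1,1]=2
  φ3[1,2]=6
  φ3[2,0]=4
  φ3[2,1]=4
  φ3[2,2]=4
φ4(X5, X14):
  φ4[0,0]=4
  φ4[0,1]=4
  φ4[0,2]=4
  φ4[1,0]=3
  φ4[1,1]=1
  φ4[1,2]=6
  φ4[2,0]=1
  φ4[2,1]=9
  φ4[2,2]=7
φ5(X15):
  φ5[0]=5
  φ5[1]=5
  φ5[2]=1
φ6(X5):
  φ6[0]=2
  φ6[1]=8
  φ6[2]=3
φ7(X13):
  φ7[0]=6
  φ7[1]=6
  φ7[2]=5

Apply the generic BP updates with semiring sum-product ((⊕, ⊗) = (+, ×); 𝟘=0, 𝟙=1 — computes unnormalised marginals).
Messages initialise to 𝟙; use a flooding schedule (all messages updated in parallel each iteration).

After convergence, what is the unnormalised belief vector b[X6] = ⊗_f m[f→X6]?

init: all messages = 𝟙 over 3 values
r1 m[φ0→X5] = [23, 11, 14]
r1 m[φ0→X6] = [14, 12, 22]
r1 m[φ1→X5] = [20, 6, 12]
r1 m[φ1→X13] = [13, 11, 14]
r1 m[φ2→X5] = [16, 11, 19]
r1 m[φ2→X1] = [15, 17, 14]
r1 m[φ3→X15] = [22, 14, 12]
r1 m[φ3→X13] = [18, 13, 17]
r1 m[φ4→X5] = [12, 10, 17]
r1 m[φ4→X14] = [8, 14, 17]
r1 m[φ5→X15] = [5, 5, 1]
r1 m[φ6→X5] = [2, 8, 3]
r1 m[φ7→X13] = [6, 6, 5]
r1 m[X5→φ0] = [1, 1, 1]
r1 m[X5→φ1] = [1, 1, 1]
r1 m[X5→φ2] = [1, 1, 1]
r1 m[X5→φ4] = [1, 1, 1]
r1 m[X5→φ6] = [1, 1, 1]
r1 m[X15→φ3] = [1, 1, 1]
r1 m[X15→φ5] = [1, 1, 1]
r1 m[X6→φ0] = [1, 1, 1]
r1 m[X14→φ4] = [1, 1, 1]
r1 m[X1→φ2] = [1, 1, 1]
r1 m[X13→φ1] = [1, 1, 1]
r1 m[X13→φ3] = [1, 1, 1]
r1 m[X13→φ7] = [1, 1, 1]
r2 m[φ0→X5] = [23, 11, 14]
r2 m[φ0→X6] = [14, 12, 22]
r2 m[φ1→X5] = [20, 6, 12]
r2 m[φ1→X13] = [13, 11, 14]
r2 m[φ2→X5] = [16, 11, 19]
r2 m[φ2→X1] = [15, 17, 14]
r2 m[φ3→X15] = [22, 14, 12]
r2 m[φ3→X13] = [18, 13, 17]
r2 m[φ4→X5] = [12, 10, 17]
r2 m[φ4→X14] = [8, 14, 17]
r2 m[φ5→X15] = [5, 5, 1]
r2 m[φ6→X5] = [2, 8, 3]
r2 m[φ7→X13] = [6, 6, 5]
r2 m[X5→φ0] = [7680, 5280, 11628]
r2 m[X5→φ1] = [8832, 9680, 13566]
r2 m[X5→φ2] = [11040, 5280, 8568]
r2 m[X5→φ4] = [14720, 5808, 9576]
r2 m[X5→φ6] = [88320, 7260, 54264]
r2 m[X15→φ3] = [5, 5, 1]
r2 m[X15→φ5] = [22, 14, 12]
r2 m[X6→φ0] = [1, 1, 1]
r2 m[X14→φ4] = [1, 1, 1]
r2 m[X1→φ2] = [1, 1, 1]
r2 m[X13→φ1] = [108, 78, 85]
r2 m[X13→φ3] = [78, 66, 70]
r2 m[X13→φ7] = [234, 143, 238]
r3 m[φ0→X5] = [23, 11, 14]
r3 m[φ0→X6] = [103416, 101604, 192492]
r3 m[φ1→X5] = [1789, 512, 1151]
r3 m[φ1→X13] = [144068, 104430, 149014]
r3 m[φ2→X5] = [16, 11, 19]
r3 m[φ2→X1] = [139248, 150624, 107640]
r3 m[φ3→X15] = [1576, 1020, 856]
r3 m[φ3→X13] = [74, 49, 69]
r3 m[φ4→X5] = [12, 10, 17]
r3 m[φ4→X14] = [85880, 150872, 160760]
r3 m[φ5→X15] = [5, 5, 1]
r3 m[φ6→X5] = [2, 8, 3]
r3 m[φ7→X13] = [6, 6, 5]
r3 m[X5→φ0] = [7680, 5280, 11628]
r3 m[X5→φ1] = [8832, 9680, 13566]
r3 m[X5→φ2] = [11040, 5280, 8568]
r3 m[X5→φ4] = [14720, 5808, 9576]
r3 m[X5→φ6] = [88320, 7260, 54264]
r3 m[X15→φ3] = [5, 5, 1]
r3 m[X15→φ5] = [22, 14, 12]
r3 m[X6→φ0] = [1, 1, 1]
r3 m[X14→φ4] = [1, 1, 1]
r3 m[X1→φ2] = [1, 1, 1]
r3 m[X13→φ1] = [108, 78, 85]
r3 m[X13→φ3] = [78, 66, 70]
r3 m[X13→φ7] = [234, 143, 238]
r4 m[φ0→X5] = [23, 11, 14]
r4 m[φ0→X6] = [103416, 101604, 192492]
r4 m[φ1→X5] = [1789, 512, 1151]
r4 m[φ1→X13] = [144068, 104430, 149014]
r4 m[φ2→X5] = [16, 11, 19]
r4 m[φ2→X1] = [139248, 150624, 107640]
r4 m[φ3→X15] = [1576, 1020, 856]
r4 m[φ3→X13] = [74, 49, 69]
r4 m[φ4→X5] = [12, 10, 17]
r4 m[φ4→X14] = [85880, 150872, 160760]
r4 m[φ5→X15] = [5, 5, 1]
r4 m[φ6→X5] = [2, 8, 3]
r4 m[φ7→X13] = [6, 6, 5]
r4 m[X5→φ0] = [686976, 450560, 1115319]
r4 m[X5→φ1] = [8832, 9680, 13566]
r4 m[X5→φ2] = [987528, 450560, 821814]
r4 m[X5→φ4] = [1316704, 495616, 918498]
r4 m[X5→φ6] = [7900224, 619520, 5204822]
r4 m[X15→φ3] = [5, 5, 1]
r4 m[X15→φ5] = [1576, 1020, 856]
r4 m[X6→φ0] = [1, 1, 1]
r4 m[X14→φ4] = [1, 1, 1]
r4 m[X1→φ2] = [1, 1, 1]
r4 m[X13→φ1] = [444, 294, 345]
r4 m[X13→φ3] = [864408, 626580, 745070]
r4 m[X13→φ7] = [10661032, 5117070, 10281966]
r5 m[φ0→X5] = [23, 11, 14]
r5 m[φ0→X6] = [9292270, 9292325, 17786479]
r5 m[φ1→X5] = [7137, 2016, 4683]
r5 m[φ1→X13] = [144068, 104430, 149014]
r5 m[φ2→X5] = [16, 11, 19]
r5 m[φ2→X1] = [12744700, 13851360, 9775014]
r5 m[φ3→X15] = [16516814, 10910028, 8944232]
r5 m[φ3→X13] = [74, 49, 69]
r5 m[φ4→X5] = [12, 10, 17]
r5 m[φ4→X14] = [7672162, 14028914, 14669998]
r5 m[φ5→X15] = [5, 5, 1]
r5 m[φ6→X5] = [2, 8, 3]
r5 m[φ7→X13] = [6, 6, 5]
r5 m[X5→φ0] = [686976, 450560, 1115319]
r5 m[X5→φ1] = [8832, 9680, 13566]
r5 m[X5→φ2] = [987528, 450560, 821814]
r5 m[X5→φ4] = [1316704, 495616, 918498]
r5 m[X5→φ6] = [7900224, 619520, 5204822]
r5 m[X15→φ3] = [5, 5, 1]
r5 m[X15→φ5] = [1576, 1020, 856]
r5 m[X6→φ0] = [1, 1, 1]
r5 m[X14→φ4] = [1, 1, 1]
r5 m[X1→φ2] = [1, 1, 1]
r5 m[X13→φ1] = [444, 294, 345]
r5 m[X13→φ3] = [864408, 626580, 745070]
r5 m[X13→φ7] = [10661032, 5117070, 10281966]
r6 m[φ0→X5] = [23, 11, 14]
r6 m[φ0→X6] = [9292270, 9292325, 17786479]
r6 m[φ1→X5] = [7137, 2016, 4683]
r6 m[φ1→X13] = [144068, 104430, 149014]
r6 m[φ2→X5] = [16, 11, 19]
r6 m[φ2→X1] = [12744700, 13851360, 9775014]
r6 m[φ3→X15] = [16516814, 10910028, 8944232]
r6 m[φ3→X13] = [74, 49, 69]
r6 m[φ4→X5] = [12, 10, 17]
r6 m[φ4→X14] = [7672162, 14028914, 14669998]
r6 m[φ5→X15] = [5, 5, 1]
r6 m[φ6→X5] = [2, 8, 3]
r6 m[φ7→X13] = [6, 6, 5]
r6 m[X5→φ0] = [2740608, 1774080, 4537827]
r6 m[X5→φ1] = [8832, 9680, 13566]
r6 m[X5→φ2] = [3939624, 1774080, 3343662]
r6 m[X5→φ4] = [5252832, 1951488, 3737034]
r6 m[X5→φ6] = [31516992, 2439360, 21176526]
r6 m[X15→φ3] = [5, 5, 1]
r6 m[X15→φ5] = [16516814, 10910028, 8944232]
r6 m[X6→φ0] = [1, 1, 1]
r6 m[X14→φ4] = [1, 1, 1]
r6 m[X1→φ2] = [1, 1, 1]
r6 m[X13→φ1] = [444, 294, 345]
r6 m[X13→φ3] = [864408, 626580, 745070]
r6 m[X13→φ7] = [10661032, 5117070, 10281966]
r7 m[φ0→X5] = [23, 11, 14]
r7 m[φ0→X6] = [37130310, 37312425, 71635707]
r7 m[φ1→X5] = [7137, 2016, 4683]
r7 m[φ1→X13] = [144068, 104430, 149014]
r7 m[φ2→X5] = [16, 11, 19]
r7 m[φ2→X1] = [51187500, 55709280, 39181662]
r7 m[φ3→X15] = [16516814, 10910028, 8944232]
r7 m[φ3→X13] = [74, 49, 69]
r7 m[φ4→X5] = [12, 10, 17]
r7 m[φ4→X14] = [30602826, 56596122, 58879494]
r7 m[φ5→X15] = [5, 5, 1]
r7 m[φ6→X5] = [2, 8, 3]
r7 m[φ7→X13] = [6, 6, 5]
r7 m[X5→φ0] = [2740608, 1774080, 4537827]
r7 m[X5→φ1] = [8832, 9680, 13566]
r7 m[X5→φ2] = [3939624, 1774080, 3343662]
r7 m[X5→φ4] = [5252832, 1951488, 3737034]
r7 m[X5→φ6] = [31516992, 2439360, 21176526]
r7 m[X15→φ3] = [5, 5, 1]
r7 m[X15→φ5] = [16516814, 10910028, 8944232]
r7 m[X6→φ0] = [1, 1, 1]
r7 m[X14→φ4] = [1, 1, 1]
r7 m[X1→φ2] = [1, 1, 1]
r7 m[X13→φ1] = [444, 294, 345]
r7 m[X13→φ3] = [864408, 626580, 745070]
r7 m[X13→φ7] = [10661032, 5117070, 10281966]
r8 m[φ0→X5] = [23, 11, 14]
r8 m[φ0→X6] = [37130310, 37312425, 71635707]
r8 m[φ1→X5] = [7137, 2016, 4683]
r8 m[φ1→X13] = [144068, 104430, 149014]
r8 m[φ2→X5] = [16, 11, 19]
r8 m[φ2→X1] = [51187500, 55709280, 39181662]
r8 m[φ3→X15] = [16516814, 10910028, 8944232]
r8 m[φ3→X13] = [74, 49, 69]
r8 m[φ4→X5] = [12, 10, 17]
r8 m[φ4→X14] = [30602826, 56596122, 58879494]
r8 m[φ5→X15] = [5, 5, 1]
r8 m[φ6→X5] = [2, 8, 3]
r8 m[φ7→X13] = [6, 6, 5]
r8 m[X5→φ0] = [2740608, 1774080, 4537827]
r8 m[X5→φ1] = [8832, 9680, 13566]
r8 m[X5→φ2] = [3939624, 1774080, 3343662]
r8 m[X5→φ4] = [5252832, 1951488, 3737034]
r8 m[X5→φ6] = [31516992, 2439360, 21176526]
r8 m[X15→φ3] = [5, 5, 1]
r8 m[X15→φ5] = [16516814, 10910028, 8944232]
r8 m[X6→φ0] = [1, 1, 1]
r8 m[X14→φ4] = [1, 1, 1]
r8 m[X1→φ2] = [1, 1, 1]
r8 m[X13→φ1] = [444, 294, 345]
r8 m[X13→φ3] = [864408, 626580, 745070]
r8 m[X13→φ7] = [10661032, 5117070, 10281966]
fixed point reached at round 8
b[X6] = ⊗ incoming = [37130310, 37312425, 71635707]

b[X6] = [37130310, 37312425, 71635707]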